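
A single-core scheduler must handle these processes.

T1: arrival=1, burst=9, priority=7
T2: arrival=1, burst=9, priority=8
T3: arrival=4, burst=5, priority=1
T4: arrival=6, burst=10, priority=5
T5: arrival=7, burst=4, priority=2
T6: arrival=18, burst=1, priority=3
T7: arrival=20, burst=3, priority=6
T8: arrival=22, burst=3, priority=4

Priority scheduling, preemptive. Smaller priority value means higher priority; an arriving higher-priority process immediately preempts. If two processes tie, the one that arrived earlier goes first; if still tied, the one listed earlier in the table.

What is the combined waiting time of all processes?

81

Timeline: | idle 0-1 | T1 1-4 | T3 4-9 | T5 9-13 | T4 13-18 | T6 18-19 | T4 19-22 | T8 22-25 | T4 25-27 | T7 27-30 | T1 30-36 | T2 36-45 |
Completion: T1=36  T2=45  T3=9  T4=27  T5=13  T6=19  T7=30  T8=25
Waiting = turnaround − burst: T1=26, T2=35, T3=0, T4=11, T5=2, T6=0, T7=7, T8=0
Total waiting = 26 + 35 + 0 + 11 + 2 + 0 + 7 + 0 = 81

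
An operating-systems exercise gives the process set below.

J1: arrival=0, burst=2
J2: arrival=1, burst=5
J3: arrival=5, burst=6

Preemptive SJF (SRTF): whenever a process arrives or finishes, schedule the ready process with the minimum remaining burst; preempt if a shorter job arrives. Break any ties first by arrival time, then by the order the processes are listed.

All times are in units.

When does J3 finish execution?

Schedule: | J1 0-2 | J2 2-7 | J3 7-13 |
Completion: J1=2  J2=7  J3=13
Turnaround (C−A): J1=2  J2=6  J3=8

13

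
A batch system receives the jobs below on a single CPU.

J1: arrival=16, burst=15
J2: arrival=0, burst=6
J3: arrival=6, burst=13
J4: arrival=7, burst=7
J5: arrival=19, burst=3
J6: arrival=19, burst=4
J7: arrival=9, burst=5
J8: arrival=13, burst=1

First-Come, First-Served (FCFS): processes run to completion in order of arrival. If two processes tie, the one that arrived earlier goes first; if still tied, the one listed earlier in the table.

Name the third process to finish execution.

Schedule: | J2 0-6 | J3 6-19 | J4 19-26 | J7 26-31 | J8 31-32 | J1 32-47 | J5 47-50 | J6 50-54 |
Completion: J1=47  J2=6  J3=19  J4=26  J5=50  J6=54  J7=31  J8=32
Finish order: J2 → J3 → J4 → J7 → J8 → J1 → J5 → J6

J4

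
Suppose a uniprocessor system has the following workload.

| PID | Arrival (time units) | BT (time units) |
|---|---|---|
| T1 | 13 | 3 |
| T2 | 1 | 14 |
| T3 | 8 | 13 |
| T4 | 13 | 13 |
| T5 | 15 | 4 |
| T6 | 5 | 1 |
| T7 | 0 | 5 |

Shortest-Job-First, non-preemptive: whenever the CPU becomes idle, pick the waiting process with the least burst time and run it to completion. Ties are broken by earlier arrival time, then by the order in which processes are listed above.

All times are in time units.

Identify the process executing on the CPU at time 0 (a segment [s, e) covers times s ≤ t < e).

Gantt: | T7 0-5 | T6 5-6 | T2 6-20 | T1 20-23 | T5 23-27 | T3 27-40 | T4 40-53 |
Completion: T1=23  T2=20  T3=40  T4=53  T5=27  T6=6  T7=5
Turnaround (C−A): T1=10  T2=19  T3=32  T4=40  T5=12  T6=1  T7=5

T7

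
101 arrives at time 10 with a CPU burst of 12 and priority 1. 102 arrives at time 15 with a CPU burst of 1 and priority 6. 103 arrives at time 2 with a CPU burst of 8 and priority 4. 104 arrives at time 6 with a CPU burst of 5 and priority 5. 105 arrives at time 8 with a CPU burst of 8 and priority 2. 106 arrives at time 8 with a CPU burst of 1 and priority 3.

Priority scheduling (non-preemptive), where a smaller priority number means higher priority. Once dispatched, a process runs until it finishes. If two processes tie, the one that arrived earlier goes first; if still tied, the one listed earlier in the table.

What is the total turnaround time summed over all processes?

117

Timeline: | idle 0-2 | 103 2-10 | 101 10-22 | 105 22-30 | 106 30-31 | 104 31-36 | 102 36-37 |
Completion: 101=22  102=37  103=10  104=36  105=30  106=31
Turnaround (C−A): 101=12  102=22  103=8  104=30  105=22  106=23
Turnaround = completion − arrival: 101=12, 102=22, 103=8, 104=30, 105=22, 106=23
Total turnaround = 12 + 22 + 8 + 30 + 22 + 23 = 117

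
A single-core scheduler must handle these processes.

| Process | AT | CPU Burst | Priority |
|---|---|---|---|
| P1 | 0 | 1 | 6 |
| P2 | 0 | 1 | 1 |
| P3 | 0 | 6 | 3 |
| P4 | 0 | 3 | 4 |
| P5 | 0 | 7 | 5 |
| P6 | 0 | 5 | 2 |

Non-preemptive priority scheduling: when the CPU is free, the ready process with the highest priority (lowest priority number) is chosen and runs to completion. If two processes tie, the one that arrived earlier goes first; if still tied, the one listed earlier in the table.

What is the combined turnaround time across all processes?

Schedule: | P2 0-1 | P6 1-6 | P3 6-12 | P4 12-15 | P5 15-22 | P1 22-23 |
Completion: P1=23  P2=1  P3=12  P4=15  P5=22  P6=6
Turnaround = completion − arrival: P1=23, P2=1, P3=12, P4=15, P5=22, P6=6
Total turnaround = 23 + 1 + 12 + 15 + 22 + 6 = 79

79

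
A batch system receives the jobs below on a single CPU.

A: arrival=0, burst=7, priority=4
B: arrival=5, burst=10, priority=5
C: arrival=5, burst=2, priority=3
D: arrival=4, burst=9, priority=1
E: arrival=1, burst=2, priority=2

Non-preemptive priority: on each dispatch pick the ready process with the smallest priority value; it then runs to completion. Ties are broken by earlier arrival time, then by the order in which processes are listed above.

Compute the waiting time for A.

Schedule: | A 0-7 | D 7-16 | E 16-18 | C 18-20 | B 20-30 |
Completion: A=7  B=30  C=20  D=16  E=18
Waiting(A) = turnaround − burst = 7 − 7 = 0

0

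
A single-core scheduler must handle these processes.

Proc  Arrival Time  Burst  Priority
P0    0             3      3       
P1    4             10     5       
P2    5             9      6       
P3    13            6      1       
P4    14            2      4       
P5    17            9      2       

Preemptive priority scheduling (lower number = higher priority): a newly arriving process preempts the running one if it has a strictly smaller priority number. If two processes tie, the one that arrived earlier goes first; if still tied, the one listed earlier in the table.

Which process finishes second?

P3

Timeline: | P0 0-3 | idle 3-4 | P1 4-13 | P3 13-19 | P5 19-28 | P4 28-30 | P1 30-31 | P2 31-40 |
Completion: P0=3  P1=31  P2=40  P3=19  P4=30  P5=28
Turnaround (C−A): P0=3  P1=27  P2=35  P3=6  P4=16  P5=11
Finish order: P0 → P3 → P5 → P4 → P1 → P2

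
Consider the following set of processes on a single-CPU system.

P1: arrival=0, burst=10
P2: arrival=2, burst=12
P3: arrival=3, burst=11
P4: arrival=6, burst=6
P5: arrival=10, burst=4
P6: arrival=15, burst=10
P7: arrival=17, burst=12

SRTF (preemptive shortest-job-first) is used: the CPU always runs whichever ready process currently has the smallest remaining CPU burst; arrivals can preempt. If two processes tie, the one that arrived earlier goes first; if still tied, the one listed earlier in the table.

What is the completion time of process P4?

Timeline: | P1 0-10 | P5 10-14 | P4 14-20 | P6 20-30 | P3 30-41 | P2 41-53 | P7 53-65 |
Completion: P1=10  P2=53  P3=41  P4=20  P5=14  P6=30  P7=65
Turnaround (C−A): P1=10  P2=51  P3=38  P4=14  P5=4  P6=15  P7=48

20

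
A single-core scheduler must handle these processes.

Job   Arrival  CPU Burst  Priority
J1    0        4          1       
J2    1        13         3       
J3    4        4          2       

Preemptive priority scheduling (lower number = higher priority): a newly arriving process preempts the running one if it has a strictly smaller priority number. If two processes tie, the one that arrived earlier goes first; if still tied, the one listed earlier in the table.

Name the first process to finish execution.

J1

Timeline: | J1 0-4 | J3 4-8 | J2 8-21 |
Completion: J1=4  J2=21  J3=8
Turnaround (C−A): J1=4  J2=20  J3=4
Finish order: J1 → J3 → J2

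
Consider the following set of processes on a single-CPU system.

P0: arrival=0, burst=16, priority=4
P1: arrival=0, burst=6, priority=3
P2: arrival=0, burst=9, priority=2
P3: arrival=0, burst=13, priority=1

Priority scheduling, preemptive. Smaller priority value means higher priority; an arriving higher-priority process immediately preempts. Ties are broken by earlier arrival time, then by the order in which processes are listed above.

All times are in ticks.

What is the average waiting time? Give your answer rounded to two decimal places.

Timeline: | P3 0-13 | P2 13-22 | P1 22-28 | P0 28-44 |
Completion: P0=44  P1=28  P2=22  P3=13
Waiting times: P0=28, P1=22, P2=13, P3=0
Average waiting = (28+22+13+0) / 4 = 63/4 = 15.75

15.75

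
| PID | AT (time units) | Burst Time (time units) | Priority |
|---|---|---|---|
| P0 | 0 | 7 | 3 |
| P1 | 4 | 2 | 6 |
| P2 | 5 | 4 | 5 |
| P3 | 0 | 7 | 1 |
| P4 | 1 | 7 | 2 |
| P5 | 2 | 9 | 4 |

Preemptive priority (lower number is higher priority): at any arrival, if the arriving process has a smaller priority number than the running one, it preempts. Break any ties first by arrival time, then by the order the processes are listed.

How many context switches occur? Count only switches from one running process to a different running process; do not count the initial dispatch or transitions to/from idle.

Schedule: | P3 0-7 | P4 7-14 | P0 14-21 | P5 21-30 | P2 30-34 | P1 34-36 |
Completion: P0=21  P1=36  P2=34  P3=7  P4=14  P5=30
Turnaround (C−A): P0=21  P1=32  P2=29  P3=7  P4=13  P5=28

5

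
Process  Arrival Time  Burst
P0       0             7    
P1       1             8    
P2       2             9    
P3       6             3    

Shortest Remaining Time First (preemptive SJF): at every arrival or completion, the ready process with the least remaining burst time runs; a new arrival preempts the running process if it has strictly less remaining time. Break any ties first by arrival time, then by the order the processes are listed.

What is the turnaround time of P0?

7

Timeline: | P0 0-7 | P3 7-10 | P1 10-18 | P2 18-27 |
Completion: P0=7  P1=18  P2=27  P3=10
Turnaround(P0) = completion − arrival = 7 − 0 = 7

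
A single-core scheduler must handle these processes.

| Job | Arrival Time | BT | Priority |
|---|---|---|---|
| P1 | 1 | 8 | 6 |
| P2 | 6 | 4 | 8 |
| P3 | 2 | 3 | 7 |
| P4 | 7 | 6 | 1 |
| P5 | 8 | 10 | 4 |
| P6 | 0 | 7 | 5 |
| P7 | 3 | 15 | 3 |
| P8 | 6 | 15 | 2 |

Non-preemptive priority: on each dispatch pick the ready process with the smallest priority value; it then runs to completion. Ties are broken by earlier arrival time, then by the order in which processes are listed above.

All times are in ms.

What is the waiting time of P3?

59

Timeline: | P6 0-7 | P4 7-13 | P8 13-28 | P7 28-43 | P5 43-53 | P1 53-61 | P3 61-64 | P2 64-68 |
Completion: P1=61  P2=68  P3=64  P4=13  P5=53  P6=7  P7=43  P8=28
Turnaround (C−A): P1=60  P2=62  P3=62  P4=6  P5=45  P6=7  P7=40  P8=22
Waiting(P3) = turnaround − burst = 62 − 3 = 59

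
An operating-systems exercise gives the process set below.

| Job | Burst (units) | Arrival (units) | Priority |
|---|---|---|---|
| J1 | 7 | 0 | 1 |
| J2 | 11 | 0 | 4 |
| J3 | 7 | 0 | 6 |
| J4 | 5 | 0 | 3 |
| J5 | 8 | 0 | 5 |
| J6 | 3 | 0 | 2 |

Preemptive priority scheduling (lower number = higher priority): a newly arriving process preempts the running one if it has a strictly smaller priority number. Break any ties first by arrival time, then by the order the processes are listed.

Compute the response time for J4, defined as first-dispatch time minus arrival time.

10

Schedule: | J1 0-7 | J6 7-10 | J4 10-15 | J2 15-26 | J5 26-34 | J3 34-41 |
Completion: J1=7  J2=26  J3=41  J4=15  J5=34  J6=10
Turnaround (C−A): J1=7  J2=26  J3=41  J4=15  J5=34  J6=10
Response(J4) = first start − arrival = 10 − 0 = 10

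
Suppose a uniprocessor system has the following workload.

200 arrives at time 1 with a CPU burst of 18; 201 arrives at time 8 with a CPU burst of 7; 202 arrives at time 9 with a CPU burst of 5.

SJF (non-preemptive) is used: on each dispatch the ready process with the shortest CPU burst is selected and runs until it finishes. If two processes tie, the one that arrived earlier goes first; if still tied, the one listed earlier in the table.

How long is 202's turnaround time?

15

Schedule: | idle 0-1 | 200 1-19 | 202 19-24 | 201 24-31 |
Completion: 200=19  201=31  202=24
Turnaround(202) = completion − arrival = 24 − 9 = 15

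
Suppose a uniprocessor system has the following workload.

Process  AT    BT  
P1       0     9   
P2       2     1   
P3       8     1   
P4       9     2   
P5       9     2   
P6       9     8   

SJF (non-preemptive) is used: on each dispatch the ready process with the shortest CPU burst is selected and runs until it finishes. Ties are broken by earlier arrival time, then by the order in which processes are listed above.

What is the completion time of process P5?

15

Gantt: | P1 0-9 | P2 9-10 | P3 10-11 | P4 11-13 | P5 13-15 | P6 15-23 |
Completion: P1=9  P2=10  P3=11  P4=13  P5=15  P6=23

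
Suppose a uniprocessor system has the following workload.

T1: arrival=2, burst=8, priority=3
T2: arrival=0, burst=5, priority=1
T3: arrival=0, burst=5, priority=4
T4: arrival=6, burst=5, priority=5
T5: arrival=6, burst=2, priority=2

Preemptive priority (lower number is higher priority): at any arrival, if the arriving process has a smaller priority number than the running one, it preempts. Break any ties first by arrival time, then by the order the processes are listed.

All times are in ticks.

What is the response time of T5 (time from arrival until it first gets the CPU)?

0

Timeline: | T2 0-5 | T1 5-6 | T5 6-8 | T1 8-15 | T3 15-20 | T4 20-25 |
Completion: T1=15  T2=5  T3=20  T4=25  T5=8
Turnaround (C−A): T1=13  T2=5  T3=20  T4=19  T5=2
Response(T5) = first start − arrival = 6 − 6 = 0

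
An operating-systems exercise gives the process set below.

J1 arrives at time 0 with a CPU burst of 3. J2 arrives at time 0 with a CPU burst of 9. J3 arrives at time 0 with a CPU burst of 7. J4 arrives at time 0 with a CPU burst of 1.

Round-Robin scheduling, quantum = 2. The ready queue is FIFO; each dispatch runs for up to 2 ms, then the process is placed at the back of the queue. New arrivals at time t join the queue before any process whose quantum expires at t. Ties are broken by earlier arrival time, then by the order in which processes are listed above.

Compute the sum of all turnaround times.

54

Gantt: | J1 0-2 | J2 2-4 | J3 4-6 | J4 6-7 | J1 7-8 | J2 8-10 | J3 10-12 | J2 12-14 | J3 14-16 | J2 16-18 | J3 18-19 | J2 19-20 |
Completion: J1=8  J2=20  J3=19  J4=7
Turnaround = completion − arrival: J1=8, J2=20, J3=19, J4=7
Total turnaround = 8 + 20 + 19 + 7 = 54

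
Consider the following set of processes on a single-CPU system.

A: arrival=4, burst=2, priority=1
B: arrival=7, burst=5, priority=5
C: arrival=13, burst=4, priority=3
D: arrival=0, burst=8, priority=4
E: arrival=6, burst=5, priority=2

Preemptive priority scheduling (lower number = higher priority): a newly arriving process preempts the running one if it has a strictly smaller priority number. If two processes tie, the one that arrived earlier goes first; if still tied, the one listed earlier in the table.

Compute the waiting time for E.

Gantt: | D 0-4 | A 4-6 | E 6-11 | D 11-13 | C 13-17 | D 17-19 | B 19-24 |
Completion: A=6  B=24  C=17  D=19  E=11
Turnaround (C−A): A=2  B=17  C=4  D=19  E=5
Waiting(E) = turnaround − burst = 5 − 5 = 0

0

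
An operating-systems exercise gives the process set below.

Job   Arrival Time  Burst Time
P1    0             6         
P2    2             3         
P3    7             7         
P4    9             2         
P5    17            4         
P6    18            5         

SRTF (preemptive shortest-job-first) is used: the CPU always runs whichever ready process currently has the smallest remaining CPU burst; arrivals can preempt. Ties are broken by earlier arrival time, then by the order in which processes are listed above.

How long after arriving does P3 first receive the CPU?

Schedule: | P1 0-2 | P2 2-5 | P1 5-9 | P4 9-11 | P3 11-18 | P5 18-22 | P6 22-27 |
Completion: P1=9  P2=5  P3=18  P4=11  P5=22  P6=27
Response(P3) = first start − arrival = 11 − 7 = 4

4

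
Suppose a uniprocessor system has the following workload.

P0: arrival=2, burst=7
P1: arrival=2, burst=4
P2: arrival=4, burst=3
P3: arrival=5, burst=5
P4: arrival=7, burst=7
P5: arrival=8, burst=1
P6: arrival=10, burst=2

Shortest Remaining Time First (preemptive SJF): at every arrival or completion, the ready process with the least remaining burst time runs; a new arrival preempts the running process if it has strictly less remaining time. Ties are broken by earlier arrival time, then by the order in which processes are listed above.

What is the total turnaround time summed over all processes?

Timeline: | idle 0-2 | P1 2-6 | P2 6-9 | P5 9-10 | P6 10-12 | P3 12-17 | P0 17-24 | P4 24-31 |
Completion: P0=24  P1=6  P2=9  P3=17  P4=31  P5=10  P6=12
Turnaround (C−A): P0=22  P1=4  P2=5  P3=12  P4=24  P5=2  P6=2
Turnaround = completion − arrival: P0=22, P1=4, P2=5, P3=12, P4=24, P5=2, P6=2
Total turnaround = 22 + 4 + 5 + 12 + 24 + 2 + 2 = 71

71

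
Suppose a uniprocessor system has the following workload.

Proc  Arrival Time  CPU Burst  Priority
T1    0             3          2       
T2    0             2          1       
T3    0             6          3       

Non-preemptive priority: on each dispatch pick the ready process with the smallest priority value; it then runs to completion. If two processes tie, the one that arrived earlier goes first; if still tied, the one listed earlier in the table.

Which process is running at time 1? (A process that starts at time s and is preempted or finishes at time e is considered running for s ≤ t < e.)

T2

Schedule: | T2 0-2 | T1 2-5 | T3 5-11 |
Completion: T1=5  T2=2  T3=11
Turnaround (C−A): T1=5  T2=2  T3=11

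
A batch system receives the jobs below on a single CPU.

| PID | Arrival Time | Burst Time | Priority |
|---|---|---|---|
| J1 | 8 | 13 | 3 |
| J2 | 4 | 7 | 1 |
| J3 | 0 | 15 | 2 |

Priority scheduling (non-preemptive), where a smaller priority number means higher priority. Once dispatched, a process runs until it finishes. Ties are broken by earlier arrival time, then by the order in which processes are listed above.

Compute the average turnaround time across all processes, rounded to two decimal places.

20.00

Gantt: | J3 0-15 | J2 15-22 | J1 22-35 |
Completion: J1=35  J2=22  J3=15
Turnaround (C−A): J1=27  J2=18  J3=15
Turnaround times: J1=27, J2=18, J3=15
Average turnaround = (27+18+15) / 3 = 60/3 = 20.00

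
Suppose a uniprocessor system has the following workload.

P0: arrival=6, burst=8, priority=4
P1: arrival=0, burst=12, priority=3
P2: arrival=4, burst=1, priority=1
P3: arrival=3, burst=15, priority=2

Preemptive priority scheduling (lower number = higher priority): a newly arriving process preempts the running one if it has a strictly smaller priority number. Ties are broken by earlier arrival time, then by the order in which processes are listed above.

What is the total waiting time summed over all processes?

39

Timeline: | P1 0-3 | P3 3-4 | P2 4-5 | P3 5-19 | P1 19-28 | P0 28-36 |
Completion: P0=36  P1=28  P2=5  P3=19
Turnaround (C−A): P0=30  P1=28  P2=1  P3=16
Waiting = turnaround − burst: P0=22, P1=16, P2=0, P3=1
Total waiting = 22 + 16 + 0 + 1 = 39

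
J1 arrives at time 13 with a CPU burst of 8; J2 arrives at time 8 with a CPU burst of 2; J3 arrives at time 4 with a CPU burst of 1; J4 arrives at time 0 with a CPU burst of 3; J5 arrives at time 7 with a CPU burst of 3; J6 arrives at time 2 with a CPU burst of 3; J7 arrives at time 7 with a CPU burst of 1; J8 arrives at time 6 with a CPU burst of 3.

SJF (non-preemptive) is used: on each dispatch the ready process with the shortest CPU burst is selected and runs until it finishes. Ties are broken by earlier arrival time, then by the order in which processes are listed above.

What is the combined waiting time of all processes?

16

Gantt: | J4 0-3 | J6 3-6 | J3 6-7 | J7 7-8 | J2 8-10 | J8 10-13 | J5 13-16 | J1 16-24 |
Completion: J1=24  J2=10  J3=7  J4=3  J5=16  J6=6  J7=8  J8=13
Turnaround (C−A): J1=11  J2=2  J3=3  J4=3  J5=9  J6=4  J7=1  J8=7
Waiting = turnaround − burst: J1=3, J2=0, J3=2, J4=0, J5=6, J6=1, J7=0, J8=4
Total waiting = 3 + 0 + 2 + 0 + 6 + 1 + 0 + 4 = 16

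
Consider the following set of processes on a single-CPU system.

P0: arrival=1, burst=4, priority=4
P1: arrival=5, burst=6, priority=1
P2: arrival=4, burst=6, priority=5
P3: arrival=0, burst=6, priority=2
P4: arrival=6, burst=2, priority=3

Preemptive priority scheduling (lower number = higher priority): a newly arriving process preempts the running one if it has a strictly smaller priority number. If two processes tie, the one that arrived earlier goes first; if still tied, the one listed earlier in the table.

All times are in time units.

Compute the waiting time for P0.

Timeline: | P3 0-5 | P1 5-11 | P3 11-12 | P4 12-14 | P0 14-18 | P2 18-24 |
Completion: P0=18  P1=11  P2=24  P3=12  P4=14
Waiting(P0) = turnaround − burst = 17 − 4 = 13

13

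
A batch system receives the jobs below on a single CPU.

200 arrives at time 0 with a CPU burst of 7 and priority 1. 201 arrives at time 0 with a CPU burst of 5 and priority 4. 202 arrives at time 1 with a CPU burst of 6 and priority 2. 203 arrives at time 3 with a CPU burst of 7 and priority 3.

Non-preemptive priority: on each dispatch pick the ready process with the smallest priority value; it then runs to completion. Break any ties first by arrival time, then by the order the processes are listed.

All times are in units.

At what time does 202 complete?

Gantt: | 200 0-7 | 202 7-13 | 203 13-20 | 201 20-25 |
Completion: 200=7  201=25  202=13  203=20
Turnaround (C−A): 200=7  201=25  202=12  203=17

13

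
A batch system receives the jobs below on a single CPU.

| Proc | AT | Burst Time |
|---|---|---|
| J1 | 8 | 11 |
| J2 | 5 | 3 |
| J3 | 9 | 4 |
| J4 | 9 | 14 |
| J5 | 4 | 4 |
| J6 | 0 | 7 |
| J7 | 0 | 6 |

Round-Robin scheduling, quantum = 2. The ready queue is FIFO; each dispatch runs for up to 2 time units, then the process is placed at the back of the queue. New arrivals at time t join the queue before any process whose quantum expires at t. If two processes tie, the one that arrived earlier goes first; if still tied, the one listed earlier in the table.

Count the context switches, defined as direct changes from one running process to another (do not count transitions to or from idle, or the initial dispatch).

Gantt: | J6 0-2 | J7 2-4 | J6 4-6 | J5 6-8 | J7 8-10 | J2 10-12 | J6 12-14 | J1 14-16 | J5 16-18 | J3 18-20 | J4 20-22 | J7 22-24 | J2 24-25 | J6 25-26 | J1 26-28 | J3 28-30 | J4 30-32 | J1 32-34 | J4 34-36 | J1 36-38 | J4 38-40 | J1 40-42 | J4 42-44 | J1 44-45 | J4 45-49 |
Completion: J1=45  J2=25  J3=30  J4=49  J5=18  J6=26  J7=24
Turnaround (C−A): J1=37  J2=20  J3=21  J4=40  J5=14  J6=26  J7=24

24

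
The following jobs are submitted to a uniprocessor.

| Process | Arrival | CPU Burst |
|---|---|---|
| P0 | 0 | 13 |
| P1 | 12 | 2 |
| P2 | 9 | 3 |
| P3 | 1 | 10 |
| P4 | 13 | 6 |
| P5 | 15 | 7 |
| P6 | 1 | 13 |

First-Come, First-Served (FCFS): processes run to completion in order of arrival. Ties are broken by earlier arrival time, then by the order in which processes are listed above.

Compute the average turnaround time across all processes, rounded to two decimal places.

28.86

Gantt: | P0 0-13 | P3 13-23 | P6 23-36 | P2 36-39 | P1 39-41 | P4 41-47 | P5 47-54 |
Completion: P0=13  P1=41  P2=39  P3=23  P4=47  P5=54  P6=36
Turnaround (C−A): P0=13  P1=29  P2=30  P3=22  P4=34  P5=39  P6=35
Turnaround times: P0=13, P1=29, P2=30, P3=22, P4=34, P5=39, P6=35
Average turnaround = (13+29+30+22+34+39+35) / 7 = 202/7 = 28.86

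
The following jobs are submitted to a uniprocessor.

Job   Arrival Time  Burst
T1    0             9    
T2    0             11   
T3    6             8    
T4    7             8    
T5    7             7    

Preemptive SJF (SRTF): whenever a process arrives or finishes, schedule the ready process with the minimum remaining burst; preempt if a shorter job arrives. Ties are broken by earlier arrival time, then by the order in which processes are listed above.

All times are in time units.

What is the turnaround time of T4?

Gantt: | T1 0-9 | T5 9-16 | T3 16-24 | T4 24-32 | T2 32-43 |
Completion: T1=9  T2=43  T3=24  T4=32  T5=16
Turnaround (C−A): T1=9  T2=43  T3=18  T4=25  T5=9
Turnaround(T4) = completion − arrival = 32 − 7 = 25

25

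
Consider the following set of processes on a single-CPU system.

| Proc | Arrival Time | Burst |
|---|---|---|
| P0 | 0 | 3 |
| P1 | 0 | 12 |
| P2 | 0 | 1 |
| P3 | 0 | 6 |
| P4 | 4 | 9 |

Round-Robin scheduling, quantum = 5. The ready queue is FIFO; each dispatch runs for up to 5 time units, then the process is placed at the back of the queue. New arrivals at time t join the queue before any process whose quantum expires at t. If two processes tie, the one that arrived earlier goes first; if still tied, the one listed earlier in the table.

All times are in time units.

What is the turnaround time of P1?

31

Gantt: | P0 0-3 | P1 3-8 | P2 8-9 | P3 9-14 | P4 14-19 | P1 19-24 | P3 24-25 | P4 25-29 | P1 29-31 |
Completion: P0=3  P1=31  P2=9  P3=25  P4=29
Turnaround (C−A): P0=3  P1=31  P2=9  P3=25  P4=25
Turnaround(P1) = completion − arrival = 31 − 0 = 31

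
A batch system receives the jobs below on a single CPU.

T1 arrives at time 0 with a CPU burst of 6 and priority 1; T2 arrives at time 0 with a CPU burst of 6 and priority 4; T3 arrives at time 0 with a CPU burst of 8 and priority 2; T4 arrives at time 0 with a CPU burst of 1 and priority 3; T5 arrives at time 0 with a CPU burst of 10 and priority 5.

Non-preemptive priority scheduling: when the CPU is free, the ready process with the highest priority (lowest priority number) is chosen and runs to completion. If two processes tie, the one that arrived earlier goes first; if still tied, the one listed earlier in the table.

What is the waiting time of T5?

Schedule: | T1 0-6 | T3 6-14 | T4 14-15 | T2 15-21 | T5 21-31 |
Completion: T1=6  T2=21  T3=14  T4=15  T5=31
Turnaround (C−A): T1=6  T2=21  T3=14  T4=15  T5=31
Waiting(T5) = turnaround − burst = 31 − 10 = 21

21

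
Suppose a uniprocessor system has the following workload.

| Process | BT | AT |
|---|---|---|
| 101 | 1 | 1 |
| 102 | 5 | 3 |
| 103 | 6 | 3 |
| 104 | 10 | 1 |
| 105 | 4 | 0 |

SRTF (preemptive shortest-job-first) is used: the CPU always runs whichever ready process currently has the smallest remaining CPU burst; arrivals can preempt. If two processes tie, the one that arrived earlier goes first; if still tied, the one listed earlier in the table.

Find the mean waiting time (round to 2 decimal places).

5.00

Schedule: | 105 0-1 | 101 1-2 | 105 2-5 | 102 5-10 | 103 10-16 | 104 16-26 |
Completion: 101=2  102=10  103=16  104=26  105=5
Turnaround (C−A): 101=1  102=7  103=13  104=25  105=5
Waiting times: 101=0, 102=2, 103=7, 104=15, 105=1
Average waiting = (0+2+7+15+1) / 5 = 25/5 = 5.00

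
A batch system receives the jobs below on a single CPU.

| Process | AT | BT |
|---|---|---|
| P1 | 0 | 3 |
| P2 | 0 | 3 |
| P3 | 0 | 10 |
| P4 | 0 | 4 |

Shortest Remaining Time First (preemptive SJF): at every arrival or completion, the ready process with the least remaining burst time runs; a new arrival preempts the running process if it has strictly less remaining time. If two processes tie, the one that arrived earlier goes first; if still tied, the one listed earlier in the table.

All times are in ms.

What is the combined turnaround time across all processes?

Gantt: | P1 0-3 | P2 3-6 | P4 6-10 | P3 10-20 |
Completion: P1=3  P2=6  P3=20  P4=10
Turnaround (C−A): P1=3  P2=6  P3=20  P4=10
Turnaround = completion − arrival: P1=3, P2=6, P3=20, P4=10
Total turnaround = 3 + 6 + 20 + 10 = 39

39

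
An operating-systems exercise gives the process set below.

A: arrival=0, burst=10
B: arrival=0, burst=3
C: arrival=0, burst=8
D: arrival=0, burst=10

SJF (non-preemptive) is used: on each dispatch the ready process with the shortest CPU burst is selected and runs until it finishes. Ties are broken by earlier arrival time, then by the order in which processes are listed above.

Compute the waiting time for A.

Timeline: | B 0-3 | C 3-11 | A 11-21 | D 21-31 |
Completion: A=21  B=3  C=11  D=31
Turnaround (C−A): A=21  B=3  C=11  D=31
Waiting(A) = turnaround − burst = 21 − 10 = 11

11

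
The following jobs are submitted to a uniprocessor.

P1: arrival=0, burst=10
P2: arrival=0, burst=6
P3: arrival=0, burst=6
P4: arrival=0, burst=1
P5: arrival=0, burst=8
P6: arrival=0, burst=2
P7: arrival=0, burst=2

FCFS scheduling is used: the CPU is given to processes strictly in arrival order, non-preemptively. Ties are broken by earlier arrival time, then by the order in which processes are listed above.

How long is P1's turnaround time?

Timeline: | P1 0-10 | P2 10-16 | P3 16-22 | P4 22-23 | P5 23-31 | P6 31-33 | P7 33-35 |
Completion: P1=10  P2=16  P3=22  P4=23  P5=31  P6=33  P7=35
Turnaround (C−A): P1=10  P2=16  P3=22  P4=23  P5=31  P6=33  P7=35
Turnaround(P1) = completion − arrival = 10 − 0 = 10

10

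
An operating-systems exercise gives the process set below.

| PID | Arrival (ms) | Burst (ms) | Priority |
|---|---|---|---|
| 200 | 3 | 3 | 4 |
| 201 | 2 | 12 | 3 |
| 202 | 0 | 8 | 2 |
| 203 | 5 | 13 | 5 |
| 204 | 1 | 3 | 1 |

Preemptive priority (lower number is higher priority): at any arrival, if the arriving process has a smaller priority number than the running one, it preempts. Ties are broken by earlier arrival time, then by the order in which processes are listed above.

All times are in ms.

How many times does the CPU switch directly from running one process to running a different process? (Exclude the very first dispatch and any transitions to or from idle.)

Gantt: | 202 0-1 | 204 1-4 | 202 4-11 | 201 11-23 | 200 23-26 | 203 26-39 |
Completion: 200=26  201=23  202=11  203=39  204=4

5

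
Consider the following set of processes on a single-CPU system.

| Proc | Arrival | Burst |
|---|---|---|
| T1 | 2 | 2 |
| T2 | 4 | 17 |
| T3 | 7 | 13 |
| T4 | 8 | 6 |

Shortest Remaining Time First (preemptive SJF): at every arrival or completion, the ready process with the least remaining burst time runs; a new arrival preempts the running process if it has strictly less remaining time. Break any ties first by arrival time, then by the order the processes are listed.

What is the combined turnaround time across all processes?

Timeline: | idle 0-2 | T1 2-4 | T2 4-7 | T3 7-8 | T4 8-14 | T3 14-26 | T2 26-40 |
Completion: T1=4  T2=40  T3=26  T4=14
Turnaround (C−A): T1=2  T2=36  T3=19  T4=6
Turnaround = completion − arrival: T1=2, T2=36, T3=19, T4=6
Total turnaround = 2 + 36 + 19 + 6 = 63

63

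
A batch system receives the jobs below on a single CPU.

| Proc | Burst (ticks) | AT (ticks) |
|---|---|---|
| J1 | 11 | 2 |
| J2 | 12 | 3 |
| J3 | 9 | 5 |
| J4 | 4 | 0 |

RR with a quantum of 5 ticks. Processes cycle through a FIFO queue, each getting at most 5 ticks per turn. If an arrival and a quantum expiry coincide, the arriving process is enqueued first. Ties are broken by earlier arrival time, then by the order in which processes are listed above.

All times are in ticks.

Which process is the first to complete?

Gantt: | J4 0-4 | J1 4-9 | J2 9-14 | J3 14-19 | J1 19-24 | J2 24-29 | J3 29-33 | J1 33-34 | J2 34-36 |
Completion: J1=34  J2=36  J3=33  J4=4
Finish order: J4 → J3 → J1 → J2

J4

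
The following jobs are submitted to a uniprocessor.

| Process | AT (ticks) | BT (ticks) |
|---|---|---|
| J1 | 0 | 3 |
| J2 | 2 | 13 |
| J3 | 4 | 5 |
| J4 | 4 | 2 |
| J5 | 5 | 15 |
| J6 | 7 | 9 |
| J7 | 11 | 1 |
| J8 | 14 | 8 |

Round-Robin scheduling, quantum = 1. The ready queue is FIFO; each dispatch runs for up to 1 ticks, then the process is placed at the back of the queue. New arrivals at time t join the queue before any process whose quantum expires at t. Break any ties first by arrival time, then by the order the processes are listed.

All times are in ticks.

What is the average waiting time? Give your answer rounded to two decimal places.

19.88

Timeline: | J1 0-2 | J2 2-3 | J1 3-4 | J2 4-5 | J3 5-6 | J4 6-7 | J5 7-8 | J2 8-9 | J3 9-10 | J6 10-11 | J4 11-12 | J5 12-13 | J2 13-14 | J3 14-15 | J7 15-16 | J6 16-17 | J5 17-18 | J8 18-19 | J2 19-20 | J3 20-21 | J6 21-22 | J5 22-23 | J8 23-24 | J2 24-25 | J3 25-26 | J6 26-27 | J5 27-28 | J8 28-29 | J2 29-30 | J6 30-31 | J5 31-32 | J8 32-33 | J2 33-34 | J6 34-35 | J5 35-36 | J8 36-37 | J2 37-38 | J6 38-39 | J5 39-40 | J8 40-41 | J2 41-42 | J6 42-43 | J5 43-44 | J8 44-45 | J2 45-46 | J6 46-47 | J5 47-48 | J8 48-49 | J2 49-50 | J5 50-51 | J2 51-52 | J5 52-56 |
Completion: J1=4  J2=52  J3=26  J4=12  J5=56  J6=47  J7=16  J8=49
Turnaround (C−A): J1=4  J2=50  J3=22  J4=8  J5=51  J6=40  J7=5  J8=35
Waiting times: J1=1, J2=37, J3=17, J4=6, J5=36, J6=31, J7=4, J8=27
Average waiting = (1+37+17+6+36+31+4+27) / 8 = 159/8 = 19.88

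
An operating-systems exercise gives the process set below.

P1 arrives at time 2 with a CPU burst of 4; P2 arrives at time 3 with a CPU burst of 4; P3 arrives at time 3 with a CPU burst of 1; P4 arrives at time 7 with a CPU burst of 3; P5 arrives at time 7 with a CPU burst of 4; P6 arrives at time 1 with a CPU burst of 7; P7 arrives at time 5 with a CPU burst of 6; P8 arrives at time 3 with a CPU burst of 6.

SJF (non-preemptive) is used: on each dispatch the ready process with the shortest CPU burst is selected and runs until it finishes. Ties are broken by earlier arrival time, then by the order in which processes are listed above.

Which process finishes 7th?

P8

Timeline: | idle 0-1 | P6 1-8 | P3 8-9 | P4 9-12 | P1 12-16 | P2 16-20 | P5 20-24 | P8 24-30 | P7 30-36 |
Completion: P1=16  P2=20  P3=9  P4=12  P5=24  P6=8  P7=36  P8=30
Finish order: P6 → P3 → P4 → P1 → P2 → P5 → P8 → P7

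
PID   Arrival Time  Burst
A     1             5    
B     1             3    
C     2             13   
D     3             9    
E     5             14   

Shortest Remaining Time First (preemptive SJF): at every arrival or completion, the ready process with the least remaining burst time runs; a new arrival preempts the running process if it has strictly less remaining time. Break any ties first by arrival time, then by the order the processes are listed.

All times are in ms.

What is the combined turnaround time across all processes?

95

Gantt: | idle 0-1 | B 1-4 | A 4-9 | D 9-18 | C 18-31 | E 31-45 |
Completion: A=9  B=4  C=31  D=18  E=45
Turnaround = completion − arrival: A=8, B=3, C=29, D=15, E=40
Total turnaround = 8 + 3 + 29 + 15 + 40 = 95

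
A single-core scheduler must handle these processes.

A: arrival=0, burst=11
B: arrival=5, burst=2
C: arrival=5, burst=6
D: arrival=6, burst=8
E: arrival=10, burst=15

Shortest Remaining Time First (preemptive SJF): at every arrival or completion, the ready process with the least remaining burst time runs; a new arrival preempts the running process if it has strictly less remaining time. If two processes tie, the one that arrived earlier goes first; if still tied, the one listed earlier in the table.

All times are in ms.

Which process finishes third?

C

Gantt: | A 0-5 | B 5-7 | A 7-13 | C 13-19 | D 19-27 | E 27-42 |
Completion: A=13  B=7  C=19  D=27  E=42
Turnaround (C−A): A=13  B=2  C=14  D=21  E=32
Finish order: B → A → C → D → E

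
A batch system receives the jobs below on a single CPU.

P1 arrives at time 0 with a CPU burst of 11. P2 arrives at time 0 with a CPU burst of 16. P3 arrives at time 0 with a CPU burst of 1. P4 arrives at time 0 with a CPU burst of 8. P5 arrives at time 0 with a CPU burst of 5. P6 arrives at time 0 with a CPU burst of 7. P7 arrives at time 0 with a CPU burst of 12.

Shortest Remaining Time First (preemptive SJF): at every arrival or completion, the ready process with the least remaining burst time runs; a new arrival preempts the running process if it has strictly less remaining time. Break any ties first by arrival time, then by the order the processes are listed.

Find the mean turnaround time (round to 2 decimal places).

Schedule: | P3 0-1 | P5 1-6 | P6 6-13 | P4 13-21 | P1 21-32 | P7 32-44 | P2 44-60 |
Completion: P1=32  P2=60  P3=1  P4=21  P5=6  P6=13  P7=44
Turnaround times: P1=32, P2=60, P3=1, P4=21, P5=6, P6=13, P7=44
Average turnaround = (32+60+1+21+6+13+44) / 7 = 177/7 = 25.29

25.29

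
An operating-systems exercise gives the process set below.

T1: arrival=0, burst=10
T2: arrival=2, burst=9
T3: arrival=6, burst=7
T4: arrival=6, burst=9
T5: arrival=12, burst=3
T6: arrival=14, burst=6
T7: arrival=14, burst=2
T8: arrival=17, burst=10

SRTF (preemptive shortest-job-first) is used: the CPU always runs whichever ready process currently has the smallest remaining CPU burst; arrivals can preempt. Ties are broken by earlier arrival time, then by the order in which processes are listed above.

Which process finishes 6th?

Schedule: | T1 0-10 | T3 10-12 | T5 12-15 | T7 15-17 | T3 17-22 | T6 22-28 | T2 28-37 | T4 37-46 | T8 46-56 |
Completion: T1=10  T2=37  T3=22  T4=46  T5=15  T6=28  T7=17  T8=56
Turnaround (C−A): T1=10  T2=35  T3=16  T4=40  T5=3  T6=14  T7=3  T8=39
Finish order: T1 → T5 → T7 → T3 → T6 → T2 → T4 → T8

T2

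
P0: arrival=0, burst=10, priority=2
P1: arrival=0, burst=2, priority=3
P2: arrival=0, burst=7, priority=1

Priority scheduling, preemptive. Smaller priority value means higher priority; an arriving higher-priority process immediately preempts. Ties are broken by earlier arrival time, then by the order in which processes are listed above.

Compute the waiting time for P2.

Gantt: | P2 0-7 | P0 7-17 | P1 17-19 |
Completion: P0=17  P1=19  P2=7
Waiting(P2) = turnaround − burst = 7 − 7 = 0

0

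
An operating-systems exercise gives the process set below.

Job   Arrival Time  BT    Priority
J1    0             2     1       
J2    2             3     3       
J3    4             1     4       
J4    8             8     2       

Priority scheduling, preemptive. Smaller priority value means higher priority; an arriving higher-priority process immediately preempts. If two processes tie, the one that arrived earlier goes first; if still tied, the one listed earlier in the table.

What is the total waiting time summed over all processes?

Gantt: | J1 0-2 | J2 2-5 | J3 5-6 | idle 6-8 | J4 8-16 |
Completion: J1=2  J2=5  J3=6  J4=16
Waiting = turnaround − burst: J1=0, J2=0, J3=1, J4=0
Total waiting = 0 + 0 + 1 + 0 = 1

1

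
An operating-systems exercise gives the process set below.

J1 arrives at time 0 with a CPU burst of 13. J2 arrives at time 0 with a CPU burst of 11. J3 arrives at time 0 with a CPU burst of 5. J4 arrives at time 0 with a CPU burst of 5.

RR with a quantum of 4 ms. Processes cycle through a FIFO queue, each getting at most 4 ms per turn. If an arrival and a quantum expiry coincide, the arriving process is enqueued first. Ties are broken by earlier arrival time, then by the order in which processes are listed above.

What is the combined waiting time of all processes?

Gantt: | J1 0-4 | J2 4-8 | J3 8-12 | J4 12-16 | J1 16-20 | J2 20-24 | J3 24-25 | J4 25-26 | J1 26-30 | J2 30-33 | J1 33-34 |
Completion: J1=34  J2=33  J3=25  J4=26
Turnaround (C−A): J1=34  J2=33  J3=25  J4=26
Waiting = turnaround − burst: J1=21, J2=22, J3=20, J4=21
Total waiting = 21 + 22 + 20 + 21 = 84

84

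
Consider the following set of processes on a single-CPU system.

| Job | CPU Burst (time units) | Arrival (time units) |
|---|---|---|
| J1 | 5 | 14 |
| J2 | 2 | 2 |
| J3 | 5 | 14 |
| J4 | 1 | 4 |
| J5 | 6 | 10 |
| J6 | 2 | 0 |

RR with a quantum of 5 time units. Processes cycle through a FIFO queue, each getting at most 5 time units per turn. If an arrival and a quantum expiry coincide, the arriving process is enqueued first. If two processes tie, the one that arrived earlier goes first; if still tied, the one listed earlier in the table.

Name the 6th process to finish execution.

J5

Gantt: | J6 0-2 | J2 2-4 | J4 4-5 | idle 5-10 | J5 10-15 | J1 15-20 | J3 20-25 | J5 25-26 |
Completion: J1=20  J2=4  J3=25  J4=5  J5=26  J6=2
Turnaround (C−A): J1=6  J2=2  J3=11  J4=1  J5=16  J6=2
Finish order: J6 → J2 → J4 → J1 → J3 → J5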